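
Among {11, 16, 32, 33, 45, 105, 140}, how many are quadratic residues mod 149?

(11/149) = -1 → non-residue.
(16/149) = +1 → QR.
(32/149) = -1 → non-residue.
(33/149) = +1 → QR.
(45/149) = +1 → QR.
(105/149) = -1 → non-residue.
(140/149) = +1 → QR.
Total quadratic residues among the 7: 4.

4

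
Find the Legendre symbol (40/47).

Euler's criterion: (40/47) ≡ 40^23 (mod 47).
40^2 ≡ 2 (mod 47)
40^4 ≡ 4 (mod 47)
40^8 ≡ 16 (mod 47)
40^16 ≡ 21 (mod 47)
40^23 = 40^(16+4+2+1) ≡ 46 (mod 47).
Result is 46 ≡ −1, so (40/47) = −1.

-1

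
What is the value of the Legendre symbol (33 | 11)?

0

First reduce: 33 ≡ 0 (mod 11).
Top reduces to 0: gcd > 1, so the symbol is 0.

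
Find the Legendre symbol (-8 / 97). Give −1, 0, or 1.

Euler's criterion: (-8/97) ≡ 89^48 (mod 97).
89^2 ≡ 64 (mod 97)
89^4 ≡ 22 (mod 97)
89^8 ≡ 96 (mod 97)
89^16 ≡ 1 (mod 97)
89^32 ≡ 1 (mod 97)
89^48 = 89^(32+16) ≡ 1 (mod 97).
Result is 1, so (-8/97) = 1.

1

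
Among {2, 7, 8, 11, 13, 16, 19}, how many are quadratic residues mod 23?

(2/23) = +1 → QR.
(7/23) = -1 → non-residue.
(8/23) = +1 → QR.
(11/23) = -1 → non-residue.
(13/23) = +1 → QR.
(16/23) = +1 → QR.
(19/23) = -1 → non-residue.
Total quadratic residues among the 7: 4.

4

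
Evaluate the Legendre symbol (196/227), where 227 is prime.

Pull out 2^2: since 227 ≡ 3 (mod 8), (2/227) = -1, so (2/227)^2 = +1.
Reciprocity: 49 ≡ 1 and 227 ≡ 3 (mod 4), so (49/227) = +(227/49).
Reduce top mod 49: now compute (31/49).
Reciprocity: 31 ≡ 3 and 49 ≡ 1 (mod 4), so (31/49) = +(49/31).
Reduce top mod 31: now compute (18/31).
Pull out 2: since 31 ≡ 7 (mod 8), (2/31) = +1.
Reciprocity: 9 ≡ 1 and 31 ≡ 3 (mod 4), so (9/31) = +(31/9).
Reduce top mod 9: now compute (4/9).
Pull out 2^2: since 9 ≡ 1 (mod 8), (2/9) = +1, so (2/9)^2 = +1.
Reached (1/9) = 1. Collecting the sign flips along the way, the symbol is +1.

1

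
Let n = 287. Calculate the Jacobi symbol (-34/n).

-1

First reduce: -34 ≡ 253 (mod 287).
Reciprocity: 253 ≡ 1 and 287 ≡ 3 (mod 4), so (253/287) = +(287/253).
Reduce top mod 253: now compute (34/253).
Pull out 2: since 253 ≡ 5 (mod 8), (2/253) = -1.
Reciprocity: 17 ≡ 1 and 253 ≡ 1 (mod 4), so (17/253) = +(253/17).
Reduce top mod 17: now compute (15/17).
Reciprocity: 15 ≡ 3 and 17 ≡ 1 (mod 4), so (15/17) = +(17/15).
Reduce top mod 15: now compute (2/15).
Pull out 2: since 15 ≡ 7 (mod 8), (2/15) = +1.
Reached (1/15) = 1. Collecting the sign flips along the way, the symbol is -1.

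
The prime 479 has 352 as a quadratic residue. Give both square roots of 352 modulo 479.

205, 274

Since 479 ≡ 3 (mod 4), a square root of 352 is 352^((479+1)/4) = 352^120 mod 479.
Repeated squaring: 352^2≡322, 352^4≡220, 352^8≡21, 352^16≡441, 352^32≡7, 352^64≡49 (mod 479).
352^120 = 352^(64+32+16+8) ≡ 274 (mod 479).
Check: 274² = 75076 ≡ 352 (mod 479). The two roots are 205 and 274.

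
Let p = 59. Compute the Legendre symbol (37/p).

-1

Euler's criterion: (37/59) ≡ 37^29 (mod 59).
37^2 ≡ 12 (mod 59)
37^4 ≡ 26 (mod 59)
37^8 ≡ 27 (mod 59)
37^16 ≡ 21 (mod 59)
37^29 = 37^(16+8+4+1) ≡ 58 (mod 59).
Result is 58 ≡ −1, so (37/59) = −1.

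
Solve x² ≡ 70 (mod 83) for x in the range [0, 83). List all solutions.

30, 53

Since 83 ≡ 3 (mod 4), a square root of 70 is 70^((83+1)/4) = 70^21 mod 83.
Repeated squaring: 70^2≡3, 70^4≡9, 70^8≡81, 70^16≡4 (mod 83).
70^21 = 70^(16+4+1) ≡ 30 (mod 83).
Check: 30² = 900 ≡ 70 (mod 83). The two roots are 30 and 53.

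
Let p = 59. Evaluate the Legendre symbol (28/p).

Pull out 2^2: since 59 ≡ 3 (mod 8), (2/59) = -1, so (2/59)^2 = +1.
Reciprocity: 7 ≡ 3 and 59 ≡ 3 (mod 4), so (7/59) = −(59/7).
Reduce top mod 7: now compute (3/7).
Reciprocity: 3 ≡ 3 and 7 ≡ 3 (mod 4), so (3/7) = −(7/3).
Reduce top mod 3: now compute (1/3).
Reached (1/3) = 1. Collecting the sign flips along the way, the symbol is +1.

1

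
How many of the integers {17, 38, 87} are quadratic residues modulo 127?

3

(17/127) = +1 → QR.
(38/127) = +1 → QR.
(87/127) = +1 → QR.
Total quadratic residues among the 3: 3.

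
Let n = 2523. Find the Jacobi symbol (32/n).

-1

Pull out 2^5: since 2523 ≡ 3 (mod 8), (2/2523) = -1, so (2/2523)^5 = -1.
Reached (1/2523) = 1. Collecting the sign flips along the way, the symbol is -1.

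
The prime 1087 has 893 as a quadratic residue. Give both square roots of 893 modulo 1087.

Since 1087 ≡ 3 (mod 4), a square root of 893 is 893^((1087+1)/4) = 893^272 mod 1087.
Repeated squaring: 893^2≡678, 893^4≡970, 893^8≡645, 893^16≡791, 893^32≡656, 893^64≡971, 893^128≡412, 893^256≡172 (mod 1087).
893^272 = 893^(256+16) ≡ 177 (mod 1087).
Check: 177² = 31329 ≡ 893 (mod 1087). The two roots are 177 and 910.

177, 910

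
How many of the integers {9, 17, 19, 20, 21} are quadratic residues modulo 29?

(9/29) = +1 → QR.
(17/29) = -1 → non-residue.
(19/29) = -1 → non-residue.
(20/29) = +1 → QR.
(21/29) = -1 → non-residue.
Total quadratic residues among the 5: 2.

2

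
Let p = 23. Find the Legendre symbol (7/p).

-1

Reciprocity: 7 ≡ 3 and 23 ≡ 3 (mod 4), so (7/23) = −(23/7).
Reduce top mod 7: now compute (2/7).
Pull out 2: since 7 ≡ 7 (mod 8), (2/7) = +1.
Reached (1/7) = 1. Collecting the sign flips along the way, the symbol is -1.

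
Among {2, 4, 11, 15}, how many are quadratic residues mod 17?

3

(2/17) = +1 → QR.
(4/17) = +1 → QR.
(11/17) = -1 → non-residue.
(15/17) = +1 → QR.
Total quadratic residues among the 4: 3.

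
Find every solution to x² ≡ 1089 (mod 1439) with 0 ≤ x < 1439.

Since 1439 ≡ 3 (mod 4), a square root of 1089 is 1089^((1439+1)/4) = 1089^360 mod 1439.
Repeated squaring: 1089^2≡185, 1089^4≡1128, 1089^8≡308, 1089^16≡1329, 1089^32≡588, 1089^64≡384, 1089^128≡678, 1089^256≡643 (mod 1439).
1089^360 = 1089^(256+64+32+8) ≡ 1406 (mod 1439).
Check: 1406² = 1976836 ≡ 1089 (mod 1439). The two roots are 33 and 1406.

33, 1406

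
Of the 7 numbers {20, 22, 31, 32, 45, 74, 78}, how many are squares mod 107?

0

(20/107) = -1 → non-residue.
(22/107) = -1 → non-residue.
(31/107) = -1 → non-residue.
(32/107) = -1 → non-residue.
(45/107) = -1 → non-residue.
(74/107) = -1 → non-residue.
(78/107) = -1 → non-residue.
Total quadratic residues among the 7: 0.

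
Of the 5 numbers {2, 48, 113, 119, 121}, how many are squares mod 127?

(2/127) = +1 → QR.
(48/127) = -1 → non-residue.
(113/127) = +1 → QR.
(119/127) = -1 → non-residue.
(121/127) = +1 → QR.
Total quadratic residues among the 5: 3.

3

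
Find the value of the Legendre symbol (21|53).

-1

Reciprocity: 21 ≡ 1 and 53 ≡ 1 (mod 4), so (21/53) = +(53/21).
Reduce top mod 21: now compute (11/21).
Reciprocity: 11 ≡ 3 and 21 ≡ 1 (mod 4), so (11/21) = +(21/11).
Reduce top mod 11: now compute (10/11).
Pull out 2: since 11 ≡ 3 (mod 8), (2/11) = -1.
Reciprocity: 5 ≡ 1 and 11 ≡ 3 (mod 4), so (5/11) = +(11/5).
Reduce top mod 5: now compute (1/5).
Reached (1/5) = 1. Collecting the sign flips along the way, the symbol is -1.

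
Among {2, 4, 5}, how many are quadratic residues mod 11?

(2/11) = -1 → non-residue.
(4/11) = +1 → QR.
(5/11) = +1 → QR.
Total quadratic residues among the 3: 2.

2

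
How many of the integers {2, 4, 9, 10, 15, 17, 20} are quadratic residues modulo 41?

5

(2/41) = +1 → QR.
(4/41) = +1 → QR.
(9/41) = +1 → QR.
(10/41) = +1 → QR.
(15/41) = -1 → non-residue.
(17/41) = -1 → non-residue.
(20/41) = +1 → QR.
Total quadratic residues among the 7: 5.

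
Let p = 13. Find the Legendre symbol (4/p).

Pull out 2^2: since 13 ≡ 5 (mod 8), (2/13) = -1, so (2/13)^2 = +1.
Reached (1/13) = 1. Collecting the sign flips along the way, the symbol is +1.

1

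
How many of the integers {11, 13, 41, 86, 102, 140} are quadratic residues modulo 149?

(11/149) = -1 → non-residue.
(13/149) = -1 → non-residue.
(41/149) = -1 → non-residue.
(86/149) = +1 → QR.
(102/149) = +1 → QR.
(140/149) = +1 → QR.
Total quadratic residues among the 6: 3.

3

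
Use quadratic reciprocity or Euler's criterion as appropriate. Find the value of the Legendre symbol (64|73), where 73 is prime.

1

Pull out 2^6: since 73 ≡ 1 (mod 8), (2/73) = +1, so (2/73)^6 = +1.
Reached (1/73) = 1. Collecting the sign flips along the way, the symbol is +1.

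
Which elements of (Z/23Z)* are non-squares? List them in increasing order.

5, 7, 10, 11, 14, 15, 17, 19, 20, 21, 22

Square k = 1,…,11 (k and 23−k give the same square):
1²=1, 2²=4, 3²=9, 4²=16, 5²≡2, 6²≡13, 7²≡3, 8²≡18, 9²≡12, 10²≡8, 11²≡6 (mod 23).
The residues are {1, 2, 3, 4, 6, 8, 9, 12, 13, 16, 18}; the non-residues are the remaining 11 nonzero classes.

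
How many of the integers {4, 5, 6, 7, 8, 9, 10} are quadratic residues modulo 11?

(4/11) = +1 → QR.
(5/11) = +1 → QR.
(6/11) = -1 → non-residue.
(7/11) = -1 → non-residue.
(8/11) = -1 → non-residue.
(9/11) = +1 → QR.
(10/11) = -1 → non-residue.
Total quadratic residues among the 7: 3.

3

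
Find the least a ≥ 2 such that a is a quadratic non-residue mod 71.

(2/71) = +1, so 2 is a residue.
(3/71) = +1, so 3 is a residue.
(4/71) = +1, so 4 is a residue.
(5/71) = +1, so 5 is a residue.
(6/71) = +1, so 6 is a residue.
(7/71) = −1, so 7 is the smallest positive non-residue mod 71.

7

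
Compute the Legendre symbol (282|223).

-1

First reduce: 282 ≡ 59 (mod 223).
Reciprocity: 59 ≡ 3 and 223 ≡ 3 (mod 4), so (59/223) = −(223/59).
Reduce top mod 59: now compute (46/59).
Pull out 2: since 59 ≡ 3 (mod 8), (2/59) = -1.
Reciprocity: 23 ≡ 3 and 59 ≡ 3 (mod 4), so (23/59) = −(59/23).
Reduce top mod 23: now compute (13/23).
Reciprocity: 13 ≡ 1 and 23 ≡ 3 (mod 4), so (13/23) = +(23/13).
Reduce top mod 13: now compute (10/13).
Pull out 2: since 13 ≡ 5 (mod 8), (2/13) = -1.
Reciprocity: 5 ≡ 1 and 13 ≡ 1 (mod 4), so (5/13) = +(13/5).
Reduce top mod 5: now compute (3/5).
Reciprocity: 3 ≡ 3 and 5 ≡ 1 (mod 4), so (3/5) = +(5/3).
Reduce top mod 3: now compute (2/3).
Pull out 2: since 3 ≡ 3 (mod 8), (2/3) = -1.
Reached (1/3) = 1. Collecting the sign flips along the way, the symbol is -1.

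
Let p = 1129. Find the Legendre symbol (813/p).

Reciprocity: 813 ≡ 1 and 1129 ≡ 1 (mod 4), so (813/1129) = +(1129/813).
Reduce top mod 813: now compute (316/813).
Pull out 2^2: since 813 ≡ 5 (mod 8), (2/813) = -1, so (2/813)^2 = +1.
Reciprocity: 79 ≡ 3 and 813 ≡ 1 (mod 4), so (79/813) = +(813/79).
Reduce top mod 79: now compute (23/79).
Reciprocity: 23 ≡ 3 and 79 ≡ 3 (mod 4), so (23/79) = −(79/23).
Reduce top mod 23: now compute (10/23).
Pull out 2: since 23 ≡ 7 (mod 8), (2/23) = +1.
Reciprocity: 5 ≡ 1 and 23 ≡ 3 (mod 4), so (5/23) = +(23/5).
Reduce top mod 5: now compute (3/5).
Reciprocity: 3 ≡ 3 and 5 ≡ 1 (mod 4), so (3/5) = +(5/3).
Reduce top mod 3: now compute (2/3).
Pull out 2: since 3 ≡ 3 (mod 8), (2/3) = -1.
Reached (1/3) = 1. Collecting the sign flips along the way, the symbol is +1.

1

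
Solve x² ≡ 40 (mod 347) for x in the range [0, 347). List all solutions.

Since 347 ≡ 3 (mod 4), a square root of 40 is 40^((347+1)/4) = 40^87 mod 347.
Repeated squaring: 40^2≡212, 40^4≡181, 40^8≡143, 40^16≡323, 40^32≡229, 40^64≡44 (mod 347).
40^87 = 40^(64+16+4+2+1) ≡ 250 (mod 347).
Check: 250² = 62500 ≡ 40 (mod 347). The two roots are 97 and 250.

97, 250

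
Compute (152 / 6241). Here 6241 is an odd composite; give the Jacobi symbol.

Pull out 2^3: since 6241 ≡ 1 (mod 8), (2/6241) = +1, so (2/6241)^3 = +1.
Reciprocity: 19 ≡ 3 and 6241 ≡ 1 (mod 4), so (19/6241) = +(6241/19).
Reduce top mod 19: now compute (9/19).
Reciprocity: 9 ≡ 1 and 19 ≡ 3 (mod 4), so (9/19) = +(19/9).
Reduce top mod 9: now compute (1/9).
Reached (1/9) = 1. Collecting the sign flips along the way, the symbol is +1.

1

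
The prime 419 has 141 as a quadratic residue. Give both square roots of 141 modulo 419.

159, 260

Since 419 ≡ 3 (mod 4), a square root of 141 is 141^((419+1)/4) = 141^105 mod 419.
Repeated squaring: 141^2≡188, 141^4≡148, 141^8≡116, 141^16≡48, 141^32≡209, 141^64≡105 (mod 419).
141^105 = 141^(64+32+8+1) ≡ 260 (mod 419).
Check: 260² = 67600 ≡ 141 (mod 419). The two roots are 159 and 260.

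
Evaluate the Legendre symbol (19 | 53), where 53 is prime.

-1

Euler's criterion: (19/53) ≡ 19^26 (mod 53).
19^2 ≡ 43 (mod 53)
19^4 ≡ 47 (mod 53)
19^8 ≡ 36 (mod 53)
19^16 ≡ 24 (mod 53)
19^26 = 19^(16+8+2) ≡ 52 (mod 53).
Result is 52 ≡ −1, so (19/53) = −1.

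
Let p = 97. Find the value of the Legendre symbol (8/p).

1

Euler's criterion: (8/97) ≡ 8^48 (mod 97).
8^2 ≡ 64 (mod 97)
8^4 ≡ 22 (mod 97)
8^8 ≡ 96 (mod 97)
8^16 ≡ 1 (mod 97)
8^32 ≡ 1 (mod 97)
8^48 = 8^(32+16) ≡ 1 (mod 97).
Result is 1, so (8/97) = 1.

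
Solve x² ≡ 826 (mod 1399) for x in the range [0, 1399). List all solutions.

Since 1399 ≡ 3 (mod 4), a square root of 826 is 826^((1399+1)/4) = 826^350 mod 1399.
Repeated squaring: 826^2≡963, 826^4≡1231, 826^8≡244, 826^16≡778, 826^32≡916, 826^64≡1055, 826^128≡820, 826^256≡880 (mod 1399).
826^350 = 826^(256+64+16+8+4+2) ≡ 356 (mod 1399).
Check: 356² = 126736 ≡ 826 (mod 1399). The two roots are 356 and 1043.

356, 1043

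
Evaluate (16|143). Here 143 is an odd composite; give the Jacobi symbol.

1

Pull out 2^4: since 143 ≡ 7 (mod 8), (2/143) = +1, so (2/143)^4 = +1.
Reached (1/143) = 1. Collecting the sign flips along the way, the symbol is +1.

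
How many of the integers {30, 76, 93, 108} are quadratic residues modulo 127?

(30/127) = +1 → QR.
(76/127) = +1 → QR.
(93/127) = -1 → non-residue.
(108/127) = -1 → non-residue.
Total quadratic residues among the 4: 2.

2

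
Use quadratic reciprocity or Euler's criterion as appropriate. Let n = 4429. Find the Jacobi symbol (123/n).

Reciprocity: 123 ≡ 3 and 4429 ≡ 1 (mod 4), so (123/4429) = +(4429/123).
Reduce top mod 123: now compute (1/123).
Reached (1/123) = 1. Collecting the sign flips along the way, the symbol is +1.

1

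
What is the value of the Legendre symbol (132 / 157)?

Pull out 2^2: since 157 ≡ 5 (mod 8), (2/157) = -1, so (2/157)^2 = +1.
Reciprocity: 33 ≡ 1 and 157 ≡ 1 (mod 4), so (33/157) = +(157/33).
Reduce top mod 33: now compute (25/33).
Reciprocity: 25 ≡ 1 and 33 ≡ 1 (mod 4), so (25/33) = +(33/25).
Reduce top mod 25: now compute (8/25).
Pull out 2^3: since 25 ≡ 1 (mod 8), (2/25) = +1, so (2/25)^3 = +1.
Reached (1/25) = 1. Collecting the sign flips along the way, the symbol is +1.

1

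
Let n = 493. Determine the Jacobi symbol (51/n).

0

Reciprocity: 51 ≡ 3 and 493 ≡ 1 (mod 4), so (51/493) = +(493/51).
Reduce top mod 51: now compute (34/51).
Pull out 2: since 51 ≡ 3 (mod 8), (2/51) = -1.
Reciprocity: 17 ≡ 1 and 51 ≡ 3 (mod 4), so (17/51) = +(51/17).
Reduce top mod 17: now compute (0/17).
Top reduces to 0: gcd > 1, so the symbol is 0.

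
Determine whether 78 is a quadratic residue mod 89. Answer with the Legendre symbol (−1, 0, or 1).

1

Pull out 2: since 89 ≡ 1 (mod 8), (2/89) = +1.
Reciprocity: 39 ≡ 3 and 89 ≡ 1 (mod 4), so (39/89) = +(89/39).
Reduce top mod 39: now compute (11/39).
Reciprocity: 11 ≡ 3 and 39 ≡ 3 (mod 4), so (11/39) = −(39/11).
Reduce top mod 11: now compute (6/11).
Pull out 2: since 11 ≡ 3 (mod 8), (2/11) = -1.
Reciprocity: 3 ≡ 3 and 11 ≡ 3 (mod 4), so (3/11) = −(11/3).
Reduce top mod 3: now compute (2/3).
Pull out 2: since 3 ≡ 3 (mod 8), (2/3) = -1.
Reached (1/3) = 1. Collecting the sign flips along the way, the symbol is +1.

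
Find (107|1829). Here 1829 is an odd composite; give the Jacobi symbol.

1

Reciprocity: 107 ≡ 3 and 1829 ≡ 1 (mod 4), so (107/1829) = +(1829/107).
Reduce top mod 107: now compute (10/107).
Pull out 2: since 107 ≡ 3 (mod 8), (2/107) = -1.
Reciprocity: 5 ≡ 1 and 107 ≡ 3 (mod 4), so (5/107) = +(107/5).
Reduce top mod 5: now compute (2/5).
Pull out 2: since 5 ≡ 5 (mod 8), (2/5) = -1.
Reached (1/5) = 1. Collecting the sign flips along the way, the symbol is +1.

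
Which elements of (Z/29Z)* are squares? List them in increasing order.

Square k = 1,…,14 (k and 29−k give the same square):
1²=1, 2²=4, 3²=9, 4²=16, 5²=25, 6²≡7, 7²≡20, 8²≡6, 9²≡23, 10²≡13, 11²≡5, 12²≡28, 13²≡24, 14²≡22 (mod 29).
So the quadratic residues mod 29 are {1, 4, 5, 6, 7, 9, 13, 16, 20, 22, 23, 24, 25, 28}.

1 4 5 6 7 9 13 16 20 22 23 24 25 28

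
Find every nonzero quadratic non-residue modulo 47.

5,10,11,13,15,19,20,22,23,26,29,30,31,33,35,38,39,40,41,43,44,45,46

Square k = 1,…,23 (k and 47−k give the same square):
1²=1, 2²=4, 3²=9, 4²=16, 5²=25, 6²=36, 7²≡2, 8²≡17, 9²≡34, 10²≡6, 11²≡27, 12²≡3, 13²≡28, 14²≡8, 15²≡37, 16²≡21, 17²≡7, 18²≡42, 19²≡32, 20²≡24, 21²≡18, 22²≡14, 23²≡12 (mod 47).
The residues are {1, 2, 3, 4, 6, 7, 8, 9, 12, 14, 16, 17, 18, 21, 24, 25, 27, 28, 32, 34, 36, 37, 42}; the non-residues are the remaining 23 nonzero classes.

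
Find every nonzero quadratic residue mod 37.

1,3,4,7,9,10,11,12,16,21,25,26,27,28,30,33,34,36

Square k = 1,…,18 (k and 37−k give the same square):
1²=1, 2²=4, 3²=9, 4²=16, 5²=25, 6²=36, 7²≡12, 8²≡27, 9²≡7, 10²≡26, 11²≡10, 12²≡33, 13²≡21, 14²≡11, 15²≡3, 16²≡34, 17²≡30, 18²≡28 (mod 37).
So the quadratic residues mod 37 are {1, 3, 4, 7, 9, 10, 11, 12, 16, 21, 25, 26, 27, 28, 30, 33, 34, 36}.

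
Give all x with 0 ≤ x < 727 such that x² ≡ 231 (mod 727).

234, 493

Since 727 ≡ 3 (mod 4), a square root of 231 is 231^((727+1)/4) = 231^182 mod 727.
Repeated squaring: 231^2≡290, 231^4≡495, 231^8≡26, 231^16≡676, 231^32≡420, 231^64≡466, 231^128≡510 (mod 727).
231^182 = 231^(128+32+16+4+2) ≡ 234 (mod 727).
Check: 234² = 54756 ≡ 231 (mod 727). The two roots are 234 and 493.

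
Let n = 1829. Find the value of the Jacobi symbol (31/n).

0

Reciprocity: 31 ≡ 3 and 1829 ≡ 1 (mod 4), so (31/1829) = +(1829/31).
Reduce top mod 31: now compute (0/31).
Top reduces to 0: gcd > 1, so the symbol is 0.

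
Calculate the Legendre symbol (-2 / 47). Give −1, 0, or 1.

First reduce: -2 ≡ 45 (mod 47).
Reciprocity: 45 ≡ 1 and 47 ≡ 3 (mod 4), so (45/47) = +(47/45).
Reduce top mod 45: now compute (2/45).
Pull out 2: since 45 ≡ 5 (mod 8), (2/45) = -1.
Reached (1/45) = 1. Collecting the sign flips along the way, the symbol is -1.

-1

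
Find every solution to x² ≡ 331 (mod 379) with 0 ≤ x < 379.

Since 379 ≡ 3 (mod 4), a square root of 331 is 331^((379+1)/4) = 331^95 mod 379.
Repeated squaring: 331^2≡30, 331^4≡142, 331^8≡77, 331^16≡244, 331^32≡33, 331^64≡331 (mod 379).
331^95 = 331^(64+16+8+4+2+1) ≡ 33 (mod 379).
Check: 33² = 1089 ≡ 331 (mod 379). The two roots are 33 and 346.

33, 346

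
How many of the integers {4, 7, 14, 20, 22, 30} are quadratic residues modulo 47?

3

(4/47) = +1 → QR.
(7/47) = +1 → QR.
(14/47) = +1 → QR.
(20/47) = -1 → non-residue.
(22/47) = -1 → non-residue.
(30/47) = -1 → non-residue.
Total quadratic residues among the 6: 3.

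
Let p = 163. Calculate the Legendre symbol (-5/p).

1

Euler's criterion: (-5/163) ≡ 158^81 (mod 163).
158^2 ≡ 25 (mod 163)
158^4 ≡ 136 (mod 163)
158^8 ≡ 77 (mod 163)
158^16 ≡ 61 (mod 163)
158^32 ≡ 135 (mod 163)
158^64 ≡ 132 (mod 163)
158^81 = 158^(64+16+1) ≡ 1 (mod 163).
Result is 1, so (-5/163) = 1.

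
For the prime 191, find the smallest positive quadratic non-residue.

(2/191) = +1, so 2 is a residue.
(3/191) = +1, so 3 is a residue.
(4/191) = +1, so 4 is a residue.
(5/191) = +1, so 5 is a residue.
(6/191) = +1, so 6 is a residue.
(7/191) = −1, so 7 is the smallest positive non-residue mod 191.

7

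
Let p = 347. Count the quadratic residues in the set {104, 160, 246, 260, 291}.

(104/347) = -1 → non-residue.
(160/347) = +1 → QR.
(246/347) = +1 → QR.
(260/347) = -1 → non-residue.
(291/347) = -1 → non-residue.
Total quadratic residues among the 5: 2.

2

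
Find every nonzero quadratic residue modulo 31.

1,2,4,5,7,8,9,10,14,16,18,19,20,25,28

Square k = 1,…,15 (k and 31−k give the same square):
1²=1, 2²=4, 3²=9, 4²=16, 5²=25, 6²≡5, 7²≡18, 8²≡2, 9²≡19, 10²≡7, 11²≡28, 12²≡20, 13²≡14, 14²≡10, 15²≡8 (mod 31).
So the quadratic residues mod 31 are {1, 2, 4, 5, 7, 8, 9, 10, 14, 16, 18, 19, 20, 25, 28}.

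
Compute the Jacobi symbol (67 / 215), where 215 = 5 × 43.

-1

Reciprocity: 67 ≡ 3 and 215 ≡ 3 (mod 4), so (67/215) = −(215/67).
Reduce top mod 67: now compute (14/67).
Pull out 2: since 67 ≡ 3 (mod 8), (2/67) = -1.
Reciprocity: 7 ≡ 3 and 67 ≡ 3 (mod 4), so (7/67) = −(67/7).
Reduce top mod 7: now compute (4/7).
Pull out 2^2: since 7 ≡ 7 (mod 8), (2/7) = +1, so (2/7)^2 = +1.
Reached (1/7) = 1. Collecting the sign flips along the way, the symbol is -1.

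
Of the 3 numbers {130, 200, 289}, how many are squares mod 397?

(130/397) = -1 → non-residue.
(200/397) = -1 → non-residue.
(289/397) = +1 → QR.
Total quadratic residues among the 3: 1.

1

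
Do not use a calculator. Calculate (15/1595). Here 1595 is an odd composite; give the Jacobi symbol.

0

Reciprocity: 15 ≡ 3 and 1595 ≡ 3 (mod 4), so (15/1595) = −(1595/15).
Reduce top mod 15: now compute (5/15).
Reciprocity: 5 ≡ 1 and 15 ≡ 3 (mod 4), so (5/15) = +(15/5).
Reduce top mod 5: now compute (0/5).
Top reduces to 0: gcd > 1, so the symbol is 0.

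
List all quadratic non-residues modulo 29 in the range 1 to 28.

2 3 8 10 11 12 14 15 17 18 19 21 26 27

Square k = 1,…,14 (k and 29−k give the same square):
1²=1, 2²=4, 3²=9, 4²=16, 5²=25, 6²≡7, 7²≡20, 8²≡6, 9²≡23, 10²≡13, 11²≡5, 12²≡28, 13²≡24, 14²≡22 (mod 29).
The residues are {1, 4, 5, 6, 7, 9, 13, 16, 20, 22, 23, 24, 25, 28}; the non-residues are the remaining 14 nonzero classes.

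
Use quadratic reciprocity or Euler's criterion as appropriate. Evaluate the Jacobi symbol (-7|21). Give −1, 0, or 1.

First reduce: -7 ≡ 14 (mod 21).
Pull out 2: since 21 ≡ 5 (mod 8), (2/21) = -1.
Reciprocity: 7 ≡ 3 and 21 ≡ 1 (mod 4), so (7/21) = +(21/7).
Reduce top mod 7: now compute (0/7).
Top reduces to 0: gcd > 1, so the symbol is 0.

0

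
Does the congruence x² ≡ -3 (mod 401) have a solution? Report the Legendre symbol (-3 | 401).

Euler's criterion: (-3/401) ≡ 398^200 (mod 401).
398^2 ≡ 9 (mod 401)
398^4 ≡ 81 (mod 401)
398^8 ≡ 145 (mod 401)
398^16 ≡ 173 (mod 401)
398^32 ≡ 255 (mod 401)
398^64 ≡ 63 (mod 401)
398^128 ≡ 360 (mod 401)
398^200 = 398^(128+64+8) ≡ 400 (mod 401).
Result is 400 ≡ −1, so (-3/401) = −1.

-1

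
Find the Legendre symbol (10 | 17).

-1

Euler's criterion: (10/17) ≡ 10^8 (mod 17).
10^2 ≡ 15 (mod 17)
10^4 ≡ 4 (mod 17)
10^8 ≡ 16 (mod 17)
10^8 = 10^(8) ≡ 16 (mod 17).
Result is 16 ≡ −1, so (10/17) = −1.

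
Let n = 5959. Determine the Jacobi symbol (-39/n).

-1

First reduce: -39 ≡ 5920 (mod 5959).
Pull out 2^5: since 5959 ≡ 7 (mod 8), (2/5959) = +1, so (2/5959)^5 = +1.
Reciprocity: 185 ≡ 1 and 5959 ≡ 3 (mod 4), so (185/5959) = +(5959/185).
Reduce top mod 185: now compute (39/185).
Reciprocity: 39 ≡ 3 and 185 ≡ 1 (mod 4), so (39/185) = +(185/39).
Reduce top mod 39: now compute (29/39).
Reciprocity: 29 ≡ 1 and 39 ≡ 3 (mod 4), so (29/39) = +(39/29).
Reduce top mod 29: now compute (10/29).
Pull out 2: since 29 ≡ 5 (mod 8), (2/29) = -1.
Reciprocity: 5 ≡ 1 and 29 ≡ 1 (mod 4), so (5/29) = +(29/5).
Reduce top mod 5: now compute (4/5).
Pull out 2^2: since 5 ≡ 5 (mod 8), (2/5) = -1, so (2/5)^2 = +1.
Reached (1/5) = 1. Collecting the sign flips along the way, the symbol is -1.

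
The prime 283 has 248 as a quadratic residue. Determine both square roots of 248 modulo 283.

75, 208

Since 283 ≡ 3 (mod 4), a square root of 248 is 248^((283+1)/4) = 248^71 mod 283.
Repeated squaring: 248^2≡93, 248^4≡159, 248^8≡94, 248^16≡63, 248^32≡7, 248^64≡49 (mod 283).
248^71 = 248^(64+4+2+1) ≡ 208 (mod 283).
Check: 208² = 43264 ≡ 248 (mod 283). The two roots are 75 and 208.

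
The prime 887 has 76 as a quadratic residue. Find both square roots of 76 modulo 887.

Since 887 ≡ 3 (mod 4), a square root of 76 is 76^((887+1)/4) = 76^222 mod 887.
Repeated squaring: 76^2≡454, 76^4≡332, 76^8≡236, 76^16≡702, 76^32≡519, 76^64≡600, 76^128≡765 (mod 887).
76^222 = 76^(128+64+16+8+4+2) ≡ 155 (mod 887).
Check: 155² = 24025 ≡ 76 (mod 887). The two roots are 155 and 732.

155, 732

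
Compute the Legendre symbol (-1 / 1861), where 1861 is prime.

First reduce: -1 ≡ 1860 (mod 1861).
Pull out 2^2: since 1861 ≡ 5 (mod 8), (2/1861) = -1, so (2/1861)^2 = +1.
Reciprocity: 465 ≡ 1 and 1861 ≡ 1 (mod 4), so (465/1861) = +(1861/465).
Reduce top mod 465: now compute (1/465).
Reached (1/465) = 1. Collecting the sign flips along the way, the symbol is +1.

1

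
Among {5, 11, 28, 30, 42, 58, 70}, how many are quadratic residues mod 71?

(5/71) = +1 → QR.
(11/71) = -1 → non-residue.
(28/71) = -1 → non-residue.
(30/71) = +1 → QR.
(42/71) = -1 → non-residue.
(58/71) = +1 → QR.
(70/71) = -1 → non-residue.
Total quadratic residues among the 7: 3.

3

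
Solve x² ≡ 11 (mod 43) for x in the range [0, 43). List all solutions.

Since 43 ≡ 3 (mod 4), a square root of 11 is 11^((43+1)/4) = 11^11 mod 43.
Repeated squaring: 11^2≡35, 11^4≡21, 11^8≡11 (mod 43).
11^11 = 11^(8+2+1) ≡ 21 (mod 43).
Check: 21² = 441 ≡ 11 (mod 43). The two roots are 21 and 22.

21, 22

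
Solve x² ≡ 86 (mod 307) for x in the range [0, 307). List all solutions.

Since 307 ≡ 3 (mod 4), a square root of 86 is 86^((307+1)/4) = 86^77 mod 307.
Repeated squaring: 86^2≡28, 86^4≡170, 86^8≡42, 86^16≡229, 86^32≡251, 86^64≡66 (mod 307).
86^77 = 86^(64+8+4+1) ≡ 184 (mod 307).
Check: 184² = 33856 ≡ 86 (mod 307). The two roots are 123 and 184.

123, 184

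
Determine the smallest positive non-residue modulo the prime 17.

(2/17) = +1, so 2 is a residue.
(3/17) = −1, so 3 is the smallest positive non-residue mod 17.

3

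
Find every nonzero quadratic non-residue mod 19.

Square k = 1,…,9 (k and 19−k give the same square):
1²=1, 2²=4, 3²=9, 4²=16, 5²≡6, 6²≡17, 7²≡11, 8²≡7, 9²≡5 (mod 19).
The residues are {1, 4, 5, 6, 7, 9, 11, 16, 17}; the non-residues are the remaining 9 nonzero classes.

2, 3, 8, 10, 12, 13, 14, 15, 18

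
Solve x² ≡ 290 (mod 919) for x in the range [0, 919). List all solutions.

Since 919 ≡ 3 (mod 4), a square root of 290 is 290^((919+1)/4) = 290^230 mod 919.
Repeated squaring: 290^2≡471, 290^4≡362, 290^8≡546, 290^16≡360, 290^32≡21, 290^64≡441, 290^128≡572 (mod 919).
290^230 = 290^(128+64+32+4+2) ≡ 245 (mod 919).
Check: 245² = 60025 ≡ 290 (mod 919). The two roots are 245 and 674.

245, 674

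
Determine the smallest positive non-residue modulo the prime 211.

(2/211) = −1, so 2 is the smallest positive non-residue mod 211.

2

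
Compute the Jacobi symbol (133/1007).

Reciprocity: 133 ≡ 1 and 1007 ≡ 3 (mod 4), so (133/1007) = +(1007/133).
Reduce top mod 133: now compute (76/133).
Pull out 2^2: since 133 ≡ 5 (mod 8), (2/133) = -1, so (2/133)^2 = +1.
Reciprocity: 19 ≡ 3 and 133 ≡ 1 (mod 4), so (19/133) = +(133/19).
Reduce top mod 19: now compute (0/19).
Top reduces to 0: gcd > 1, so the symbol is 0.

0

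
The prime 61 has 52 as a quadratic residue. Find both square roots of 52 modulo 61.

28, 33

61 ≡ 1 (mod 4), so we find a root by search.
Trying successive values, 28² = 784 ≡ 52 (mod 61). The other root is 61 − 28 = 33.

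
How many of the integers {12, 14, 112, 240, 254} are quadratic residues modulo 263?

1

(12/263) = +1 → QR.
(14/263) = -1 → non-residue.
(112/263) = -1 → non-residue.
(240/263) = -1 → non-residue.
(254/263) = -1 → non-residue.
Total quadratic residues among the 5: 1.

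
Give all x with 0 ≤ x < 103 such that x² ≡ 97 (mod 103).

Since 103 ≡ 3 (mod 4), a square root of 97 is 97^((103+1)/4) = 97^26 mod 103.
Repeated squaring: 97^2≡36, 97^4≡60, 97^8≡98, 97^16≡25 (mod 103).
97^26 = 97^(16+8+2) ≡ 32 (mod 103).
Check: 32² = 1024 ≡ 97 (mod 103). The two roots are 32 and 71.

32, 71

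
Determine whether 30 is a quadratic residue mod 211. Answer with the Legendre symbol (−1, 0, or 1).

1

Pull out 2: since 211 ≡ 3 (mod 8), (2/211) = -1.
Reciprocity: 15 ≡ 3 and 211 ≡ 3 (mod 4), so (15/211) = −(211/15).
Reduce top mod 15: now compute (1/15).
Reached (1/15) = 1. Collecting the sign flips along the way, the symbol is +1.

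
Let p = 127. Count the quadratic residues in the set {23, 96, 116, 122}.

1

(23/127) = -1 → non-residue.
(96/127) = -1 → non-residue.
(116/127) = -1 → non-residue.
(122/127) = +1 → QR.
Total quadratic residues among the 4: 1.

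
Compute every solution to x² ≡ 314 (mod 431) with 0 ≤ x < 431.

68, 363

Since 431 ≡ 3 (mod 4), a square root of 314 is 314^((431+1)/4) = 314^108 mod 431.
Repeated squaring: 314^2≡328, 314^4≡265, 314^8≡403, 314^16≡353, 314^32≡50, 314^64≡345 (mod 431).
314^108 = 314^(64+32+8+4) ≡ 363 (mod 431).
Check: 363² = 131769 ≡ 314 (mod 431). The two roots are 68 and 363.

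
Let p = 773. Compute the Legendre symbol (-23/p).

-1

Euler's criterion: (-23/773) ≡ 750^386 (mod 773).
750^2 ≡ 529 (mod 773)
750^4 ≡ 15 (mod 773)
750^8 ≡ 225 (mod 773)
750^16 ≡ 380 (mod 773)
750^32 ≡ 622 (mod 773)
750^64 ≡ 384 (mod 773)
750^128 ≡ 586 (mod 773)
750^256 ≡ 184 (mod 773)
750^386 = 750^(256+128+2) ≡ 772 (mod 773).
Result is 772 ≡ −1, so (-23/773) = −1.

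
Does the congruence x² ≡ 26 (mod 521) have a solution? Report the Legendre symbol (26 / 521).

1

Euler's criterion: (26/521) ≡ 26^260 (mod 521).
26^2 ≡ 155 (mod 521)
26^4 ≡ 59 (mod 521)
26^8 ≡ 355 (mod 521)
26^16 ≡ 464 (mod 521)
26^32 ≡ 123 (mod 521)
26^64 ≡ 20 (mod 521)
26^128 ≡ 400 (mod 521)
26^256 ≡ 53 (mod 521)
26^260 = 26^(256+4) ≡ 1 (mod 521).
Result is 1, so (26/521) = 1.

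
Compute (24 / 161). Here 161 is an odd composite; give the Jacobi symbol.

-1

Pull out 2^3: since 161 ≡ 1 (mod 8), (2/161) = +1, so (2/161)^3 = +1.
Reciprocity: 3 ≡ 3 and 161 ≡ 1 (mod 4), so (3/161) = +(161/3).
Reduce top mod 3: now compute (2/3).
Pull out 2: since 3 ≡ 3 (mod 8), (2/3) = -1.
Reached (1/3) = 1. Collecting the sign flips along the way, the symbol is -1.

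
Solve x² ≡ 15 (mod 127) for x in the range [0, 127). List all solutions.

Since 127 ≡ 3 (mod 4), a square root of 15 is 15^((127+1)/4) = 15^32 mod 127.
Repeated squaring: 15^2≡98, 15^4≡79, 15^8≡18, 15^16≡70, 15^32≡74 (mod 127).
15^32 = 15^(32) ≡ 74 (mod 127).
Check: 74² = 5476 ≡ 15 (mod 127). The two roots are 53 and 74.

53, 74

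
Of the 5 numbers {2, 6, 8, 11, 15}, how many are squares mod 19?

2

(2/19) = -1 → non-residue.
(6/19) = +1 → QR.
(8/19) = -1 → non-residue.
(11/19) = +1 → QR.
(15/19) = -1 → non-residue.
Total quadratic residues among the 5: 2.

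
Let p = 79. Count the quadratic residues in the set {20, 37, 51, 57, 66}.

(20/79) = +1 → QR.
(37/79) = -1 → non-residue.
(51/79) = +1 → QR.
(57/79) = -1 → non-residue.
(66/79) = -1 → non-residue.
Total quadratic residues among the 5: 2.

2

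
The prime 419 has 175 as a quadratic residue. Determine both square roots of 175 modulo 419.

Since 419 ≡ 3 (mod 4), a square root of 175 is 175^((419+1)/4) = 175^105 mod 419.
Repeated squaring: 175^2≡38, 175^4≡187, 175^8≡192, 175^16≡411, 175^32≡64, 175^64≡325 (mod 419).
175^105 = 175^(64+32+8+1) ≡ 151 (mod 419).
Check: 151² = 22801 ≡ 175 (mod 419). The two roots are 151 and 268.

151, 268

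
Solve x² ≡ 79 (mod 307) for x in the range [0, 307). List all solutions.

Since 307 ≡ 3 (mod 4), a square root of 79 is 79^((307+1)/4) = 79^77 mod 307.
Repeated squaring: 79^2≡101, 79^4≡70, 79^8≡295, 79^16≡144, 79^32≡167, 79^64≡259 (mod 307).
79^77 = 79^(64+8+4+1) ≡ 155 (mod 307).
Check: 155² = 24025 ≡ 79 (mod 307). The two roots are 152 and 155.

152, 155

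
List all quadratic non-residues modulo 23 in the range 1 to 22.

Square k = 1,…,11 (k and 23−k give the same square):
1²=1, 2²=4, 3²=9, 4²=16, 5²≡2, 6²≡13, 7²≡3, 8²≡18, 9²≡12, 10²≡8, 11²≡6 (mod 23).
The residues are {1, 2, 3, 4, 6, 8, 9, 12, 13, 16, 18}; the non-residues are the remaining 11 nonzero classes.

5 7 10 11 14 15 17 19 20 21 22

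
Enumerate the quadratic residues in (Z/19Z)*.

1,4,5,6,7,9,11,16,17

Square k = 1,…,9 (k and 19−k give the same square):
1²=1, 2²=4, 3²=9, 4²=16, 5²≡6, 6²≡17, 7²≡11, 8²≡7, 9²≡5 (mod 19).
So the quadratic residues mod 19 are {1, 4, 5, 6, 7, 9, 11, 16, 17}.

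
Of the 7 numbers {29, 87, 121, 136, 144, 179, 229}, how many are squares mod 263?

(29/263) = -1 → non-residue.
(87/263) = -1 → non-residue.
(121/263) = +1 → QR.
(136/263) = +1 → QR.
(144/263) = +1 → QR.
(179/263) = +1 → QR.
(229/263) = -1 → non-residue.
Total quadratic residues among the 7: 4.

4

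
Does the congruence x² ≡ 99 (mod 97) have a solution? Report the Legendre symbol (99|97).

First reduce: 99 ≡ 2 (mod 97).
Pull out 2: since 97 ≡ 1 (mod 8), (2/97) = +1.
Reached (1/97) = 1. Collecting the sign flips along the way, the symbol is +1.

1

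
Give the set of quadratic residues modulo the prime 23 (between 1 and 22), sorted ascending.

Square k = 1,…,11 (k and 23−k give the same square):
1²=1, 2²=4, 3²=9, 4²=16, 5²≡2, 6²≡13, 7²≡3, 8²≡18, 9²≡12, 10²≡8, 11²≡6 (mod 23).
So the quadratic residues mod 23 are {1, 2, 3, 4, 6, 8, 9, 12, 13, 16, 18}.

1 2 3 4 6 8 9 12 13 16 18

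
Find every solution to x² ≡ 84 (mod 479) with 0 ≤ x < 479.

39, 440

Since 479 ≡ 3 (mod 4), a square root of 84 is 84^((479+1)/4) = 84^120 mod 479.
Repeated squaring: 84^2≡350, 84^4≡355, 84^8≡48, 84^16≡388, 84^32≡138, 84^64≡363 (mod 479).
84^120 = 84^(64+32+16+8) ≡ 440 (mod 479).
Check: 440² = 193600 ≡ 84 (mod 479). The two roots are 39 and 440.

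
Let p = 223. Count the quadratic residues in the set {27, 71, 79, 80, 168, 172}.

(27/223) = -1 → non-residue.
(71/223) = -1 → non-residue.
(79/223) = -1 → non-residue.
(80/223) = -1 → non-residue.
(168/223) = -1 → non-residue.
(172/223) = +1 → QR.
Total quadratic residues among the 6: 1.

1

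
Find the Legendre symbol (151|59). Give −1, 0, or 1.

First reduce: 151 ≡ 33 (mod 59).
Reciprocity: 33 ≡ 1 and 59 ≡ 3 (mod 4), so (33/59) = +(59/33).
Reduce top mod 33: now compute (26/33).
Pull out 2: since 33 ≡ 1 (mod 8), (2/33) = +1.
Reciprocity: 13 ≡ 1 and 33 ≡ 1 (mod 4), so (13/33) = +(33/13).
Reduce top mod 13: now compute (7/13).
Reciprocity: 7 ≡ 3 and 13 ≡ 1 (mod 4), so (7/13) = +(13/7).
Reduce top mod 7: now compute (6/7).
Pull out 2: since 7 ≡ 7 (mod 8), (2/7) = +1.
Reciprocity: 3 ≡ 3 and 7 ≡ 3 (mod 4), so (3/7) = −(7/3).
Reduce top mod 3: now compute (1/3).
Reached (1/3) = 1. Collecting the sign flips along the way, the symbol is -1.

-1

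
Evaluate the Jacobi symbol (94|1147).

Pull out 2: since 1147 ≡ 3 (mod 8), (2/1147) = -1.
Reciprocity: 47 ≡ 3 and 1147 ≡ 3 (mod 4), so (47/1147) = −(1147/47).
Reduce top mod 47: now compute (19/47).
Reciprocity: 19 ≡ 3 and 47 ≡ 3 (mod 4), so (19/47) = −(47/19).
Reduce top mod 19: now compute (9/19).
Reciprocity: 9 ≡ 1 and 19 ≡ 3 (mod 4), so (9/19) = +(19/9).
Reduce top mod 9: now compute (1/9).
Reached (1/9) = 1. Collecting the sign flips along the way, the symbol is -1.

-1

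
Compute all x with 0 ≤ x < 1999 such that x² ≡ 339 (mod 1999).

Since 1999 ≡ 3 (mod 4), a square root of 339 is 339^((1999+1)/4) = 339^500 mod 1999.
Repeated squaring: 339^2≡978, 339^4≡962, 339^8≡1906, 339^16≡653, 339^32≡622, 339^64≡1077, 339^128≡509, 339^256≡1210 (mod 1999).
339^500 = 339^(256+128+64+32+16+4) ≡ 341 (mod 1999).
Check: 341² = 116281 ≡ 339 (mod 1999). The two roots are 341 and 1658.

341, 1658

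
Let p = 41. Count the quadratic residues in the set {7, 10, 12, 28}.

(7/41) = -1 → non-residue.
(10/41) = +1 → QR.
(12/41) = -1 → non-residue.
(28/41) = -1 → non-residue.
Total quadratic residues among the 4: 1.

1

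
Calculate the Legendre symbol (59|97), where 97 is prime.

Reciprocity: 59 ≡ 3 and 97 ≡ 1 (mod 4), so (59/97) = +(97/59).
Reduce top mod 59: now compute (38/59).
Pull out 2: since 59 ≡ 3 (mod 8), (2/59) = -1.
Reciprocity: 19 ≡ 3 and 59 ≡ 3 (mod 4), so (19/59) = −(59/19).
Reduce top mod 19: now compute (2/19).
Pull out 2: since 19 ≡ 3 (mod 8), (2/19) = -1.
Reached (1/19) = 1. Collecting the sign flips along the way, the symbol is -1.

-1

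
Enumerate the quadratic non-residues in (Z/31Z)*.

Square k = 1,…,15 (k and 31−k give the same square):
1²=1, 2²=4, 3²=9, 4²=16, 5²=25, 6²≡5, 7²≡18, 8²≡2, 9²≡19, 10²≡7, 11²≡28, 12²≡20, 13²≡14, 14²≡10, 15²≡8 (mod 31).
The residues are {1, 2, 4, 5, 7, 8, 9, 10, 14, 16, 18, 19, 20, 25, 28}; the non-residues are the remaining 15 nonzero classes.

3, 6, 11, 12, 13, 15, 17, 21, 22, 23, 24, 26, 27, 29, 30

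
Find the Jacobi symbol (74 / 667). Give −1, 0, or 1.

-1

Pull out 2: since 667 ≡ 3 (mod 8), (2/667) = -1.
Reciprocity: 37 ≡ 1 and 667 ≡ 3 (mod 4), so (37/667) = +(667/37).
Reduce top mod 37: now compute (1/37).
Reached (1/37) = 1. Collecting the sign flips along the way, the symbol is -1.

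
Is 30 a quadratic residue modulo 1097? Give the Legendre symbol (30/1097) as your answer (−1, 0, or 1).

Pull out 2: since 1097 ≡ 1 (mod 8), (2/1097) = +1.
Reciprocity: 15 ≡ 3 and 1097 ≡ 1 (mod 4), so (15/1097) = +(1097/15).
Reduce top mod 15: now compute (2/15).
Pull out 2: since 15 ≡ 7 (mod 8), (2/15) = +1.
Reached (1/15) = 1. Collecting the sign flips along the way, the symbol is +1.

1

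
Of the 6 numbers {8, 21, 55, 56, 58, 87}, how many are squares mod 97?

1

(8/97) = +1 → QR.
(21/97) = -1 → non-residue.
(55/97) = -1 → non-residue.
(56/97) = -1 → non-residue.
(58/97) = -1 → non-residue.
(87/97) = -1 → non-residue.
Total quadratic residues among the 6: 1.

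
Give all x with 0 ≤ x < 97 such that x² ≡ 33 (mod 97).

97 ≡ 1 (mod 4), so we find a root by search.
Trying successive values, 18² = 324 ≡ 33 (mod 97). The other root is 97 − 18 = 79.

18, 79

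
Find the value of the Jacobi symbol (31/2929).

-1

Reciprocity: 31 ≡ 3 and 2929 ≡ 1 (mod 4), so (31/2929) = +(2929/31).
Reduce top mod 31: now compute (15/31).
Reciprocity: 15 ≡ 3 and 31 ≡ 3 (mod 4), so (15/31) = −(31/15).
Reduce top mod 15: now compute (1/15).
Reached (1/15) = 1. Collecting the sign flips along the way, the symbol is -1.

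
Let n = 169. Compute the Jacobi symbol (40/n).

1

Pull out 2^3: since 169 ≡ 1 (mod 8), (2/169) = +1, so (2/169)^3 = +1.
Reciprocity: 5 ≡ 1 and 169 ≡ 1 (mod 4), so (5/169) = +(169/5).
Reduce top mod 5: now compute (4/5).
Pull out 2^2: since 5 ≡ 5 (mod 8), (2/5) = -1, so (2/5)^2 = +1.
Reached (1/5) = 1. Collecting the sign flips along the way, the symbol is +1.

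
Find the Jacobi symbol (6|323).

-1

Pull out 2: since 323 ≡ 3 (mod 8), (2/323) = -1.
Reciprocity: 3 ≡ 3 and 323 ≡ 3 (mod 4), so (3/323) = −(323/3).
Reduce top mod 3: now compute (2/3).
Pull out 2: since 3 ≡ 3 (mod 8), (2/3) = -1.
Reached (1/3) = 1. Collecting the sign flips along the way, the symbol is -1.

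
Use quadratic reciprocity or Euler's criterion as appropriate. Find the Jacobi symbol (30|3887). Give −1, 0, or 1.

Pull out 2: since 3887 ≡ 7 (mod 8), (2/3887) = +1.
Reciprocity: 15 ≡ 3 and 3887 ≡ 3 (mod 4), so (15/3887) = −(3887/15).
Reduce top mod 15: now compute (2/15).
Pull out 2: since 15 ≡ 7 (mod 8), (2/15) = +1.
Reached (1/15) = 1. Collecting the sign flips along the way, the symbol is -1.

-1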